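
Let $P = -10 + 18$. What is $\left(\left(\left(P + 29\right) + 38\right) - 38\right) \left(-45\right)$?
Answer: $-1665$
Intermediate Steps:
$P = 8$
$\left(\left(\left(P + 29\right) + 38\right) - 38\right) \left(-45\right) = \left(\left(\left(8 + 29\right) + 38\right) - 38\right) \left(-45\right) = \left(\left(37 + 38\right) - 38\right) \left(-45\right) = \left(75 - 38\right) \left(-45\right) = 37 \left(-45\right) = -1665$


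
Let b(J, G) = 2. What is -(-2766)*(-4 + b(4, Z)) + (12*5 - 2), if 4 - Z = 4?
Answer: -5474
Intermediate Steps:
Z = 0 (Z = 4 - 1*4 = 4 - 4 = 0)
-(-2766)*(-4 + b(4, Z)) + (12*5 - 2) = -(-2766)*(-4 + 2) + (12*5 - 2) = -(-2766)*(-2) + (60 - 2) = -461*12 + 58 = -5532 + 58 = -5474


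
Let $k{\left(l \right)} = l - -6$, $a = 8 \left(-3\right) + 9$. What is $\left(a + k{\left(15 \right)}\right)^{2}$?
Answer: $36$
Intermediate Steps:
$a = -15$ ($a = -24 + 9 = -15$)
$k{\left(l \right)} = 6 + l$ ($k{\left(l \right)} = l + 6 = 6 + l$)
$\left(a + k{\left(15 \right)}\right)^{2} = \left(-15 + \left(6 + 15\right)\right)^{2} = \left(-15 + 21\right)^{2} = 6^{2} = 36$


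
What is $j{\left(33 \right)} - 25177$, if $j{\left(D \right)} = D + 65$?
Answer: $-25079$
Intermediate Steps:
$j{\left(D \right)} = 65 + D$
$j{\left(33 \right)} - 25177 = \left(65 + 33\right) - 25177 = 98 - 25177 = -25079$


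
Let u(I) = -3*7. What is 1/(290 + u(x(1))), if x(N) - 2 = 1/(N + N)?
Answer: 1/269 ≈ 0.0037175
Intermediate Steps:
x(N) = 2 + 1/(2*N) (x(N) = 2 + 1/(N + N) = 2 + 1/(2*N))
u(I) = -21
1/(290 + u(x(1))) = 1/(290 - 21) = 1/269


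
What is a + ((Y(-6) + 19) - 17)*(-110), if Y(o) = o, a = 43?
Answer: 483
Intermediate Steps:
a + ((Y(-6) + 19) - 17)*(-110) = 43 + ((-6 + 19) - 17)*(-110) = 43 + (13 - 17)*(-110) = 43 - 4*(-110) = 43 + 440 = 483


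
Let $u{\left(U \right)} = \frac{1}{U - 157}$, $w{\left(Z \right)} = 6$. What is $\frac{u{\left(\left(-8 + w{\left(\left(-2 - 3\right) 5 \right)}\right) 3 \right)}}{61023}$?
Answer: $- \frac{1}{9946749} \approx -1.0054 \cdot 10^{-7}$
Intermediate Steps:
$u{\left(U \right)} = \frac{1}{-157 + U}$
$\frac{u{\left(\left(-8 + w{\left(\left(-2 - 3\right) 5 \right)}\right) 3 \right)}}{61023} = \frac{1}{\left(-157 + \left(-8 + 6\right) 3\right) 61023} = \frac{1}{-157 - 6} \cdot \frac{1}{61023} = \frac{1}{-163} \cdot \frac{1}{61023} = \left(- \frac{1}{163}\right) \frac{1}{61023} = - \frac{1}{9946749}$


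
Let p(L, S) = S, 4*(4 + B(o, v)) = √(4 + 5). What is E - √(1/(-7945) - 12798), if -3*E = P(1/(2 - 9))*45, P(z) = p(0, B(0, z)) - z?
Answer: 1305/28 - I*√807848481895/7945 ≈ 46.607 - 113.13*I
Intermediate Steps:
B(o, v) = -13/4 (B(o, v) = -4 + √(4 + 5)/4 = -4 + √9/4 = -4 + (¼)*3 = -4 + ¾ = -13/4)
P(z) = -13/4 - z
E = 1305/28 (E = -(-13/4 - 1/(2 - 9))*45/3 = -(-13/4 - 1/(-7))*45/3 = -(-13/4 - 1*(-⅐))*45/3 = -(-13/4 + ⅐)*45/3 = -(-29)*45/28 = -⅓*(-3915/28) = 1305/28 ≈ 46.607)
E - √(1/(-7945) - 12798) = 1305/28 - √(1/(-7945) - 12798) = 1305/28 - √(-1/7945 - 12798) = 1305/28 - √(-101680111/7945) = 1305/28 - I*√807848481895/7945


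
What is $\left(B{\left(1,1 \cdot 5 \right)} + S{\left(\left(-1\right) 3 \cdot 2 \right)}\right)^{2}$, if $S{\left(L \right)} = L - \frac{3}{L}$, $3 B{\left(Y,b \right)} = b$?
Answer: $\frac{529}{36} \approx 14.694$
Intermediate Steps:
$B{\left(Y,b \right)} = \frac{b}{3}$
$S{\left(L \right)} = L - \frac{3}{L}$
$\left(B{\left(1,1 \cdot 5 \right)} + S{\left(\left(-1\right) 3 \cdot 2 \right)}\right)^{2} = \left(\frac{1 \cdot 5}{3} + \left(\left(-1\right) 3 \cdot 2 - \frac{3}{\left(-1\right) 3 \cdot 2}\right)\right)^{2} = \left(\frac{1}{3} \cdot 5 - \left(6 + \frac{3}{\left(-3\right) 2}\right)\right)^{2} = \left(\frac{5}{3} - \left(6 + \frac{3}{-6}\right)\right)^{2} = \left(\frac{5}{3} - \frac{11}{2}\right)^{2} = \left(- \frac{23}{6}\right)^{2} = \frac{529}{36}$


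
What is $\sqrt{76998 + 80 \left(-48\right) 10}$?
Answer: $\sqrt{38598} \approx 196.46$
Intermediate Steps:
$\sqrt{76998 + 80 \left(-48\right) 10} = \sqrt{76998 - 38400} = \sqrt{38598}$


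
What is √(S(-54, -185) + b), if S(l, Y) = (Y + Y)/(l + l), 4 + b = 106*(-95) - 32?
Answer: I*√3273234/18 ≈ 100.51*I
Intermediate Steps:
b = -10106 (b = -4 + (106*(-95) - 32) = -4 + (-10070 - 32) = -4 - 10102 = -10106)
S(l, Y) = Y/l (S(l, Y) = (2*Y)/((2*l)) = (2*Y)*(1/(2*l)) = Y/l)
√(S(-54, -185) + b) = √(-185/(-54) - 10106) = √(-185*(-1/54) - 10106) = √(185/54 - 10106) = √(-545539/54) = I*√3273234/18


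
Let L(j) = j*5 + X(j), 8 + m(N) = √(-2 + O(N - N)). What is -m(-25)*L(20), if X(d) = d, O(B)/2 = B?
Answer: 960 - 120*I*√2 ≈ 960.0 - 169.71*I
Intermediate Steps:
O(B) = 2*B
m(N) = -8 + I*√2 (m(N) = -8 + √(-2 + 2*(N - N)) = -8 + √(-2 + 2*0) = -8 + √(-2 + 0) = -8 + √(-2) = -8 + I*√2)
L(j) = 6*j (L(j) = j*5 + j = 5*j + j = 6*j)
-m(-25)*L(20) = -(-8 + I*√2)*6*20 = -(-8 + I*√2)*120 = -(-960 + 120*I*√2) = 960 - 120*I*√2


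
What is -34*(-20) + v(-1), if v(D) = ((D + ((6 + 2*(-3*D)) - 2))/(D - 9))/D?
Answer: 6809/10 ≈ 680.90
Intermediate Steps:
v(D) = (4 - 5*D)/(D*(-9 + D)) (v(D) = ((D + ((6 - 6*D) - 2))/(-9 + D))/D = ((D + (4 - 6*D))/(-9 + D))/D = ((4 - 5*D)/(-9 + D))/D = (4 - 5*D)/(D*(-9 + D)))
-34*(-20) + v(-1) = -34*(-20) + (4 - 5*(-1))/((-1)*(-9 - 1)) = 680 - 1*(4 + 5)/(-10) = 680 - 1*(-⅒)*9 = 680 + 9/10 = 6809/10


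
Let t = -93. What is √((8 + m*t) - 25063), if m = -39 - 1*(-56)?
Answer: 2*I*√6659 ≈ 163.21*I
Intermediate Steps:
m = 17 (m = -39 + 56 = 17)
√((8 + m*t) - 25063) = √((8 + 17*(-93)) - 25063) = √((8 - 1581) - 25063) = √(-1573 - 25063) = √(-26636) = 2*I*√6659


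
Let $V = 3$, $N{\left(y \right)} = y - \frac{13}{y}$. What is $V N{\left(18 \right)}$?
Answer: $\frac{311}{6} \approx 51.833$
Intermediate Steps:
$V N{\left(18 \right)} = 3 \left(18 - \frac{13}{18}\right) = 3 \cdot \frac{311}{18} = \frac{311}{6}$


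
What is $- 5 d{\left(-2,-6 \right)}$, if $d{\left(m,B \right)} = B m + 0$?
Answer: $-60$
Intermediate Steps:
$d{\left(m,B \right)} = B m$
$- 5 d{\left(-2,-6 \right)} = - 5 \left(\left(-6\right) \left(-2\right)\right) = \left(-5\right) 12 = -60$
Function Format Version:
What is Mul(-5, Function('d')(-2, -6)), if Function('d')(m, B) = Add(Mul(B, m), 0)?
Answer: -60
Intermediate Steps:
Function('d')(m, B) = Mul(B, m)
Mul(-5, Function('d')(-2, -6)) = Mul(-5, Mul(-6, -2)) = Mul(-5, 12) = -60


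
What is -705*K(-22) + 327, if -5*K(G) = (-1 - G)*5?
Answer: 15132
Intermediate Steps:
K(G) = 1 + G (K(G) = -(-1 - G)*5/5 = -(-5 - 5*G)/5 = 1 + G)
-705*K(-22) + 327 = -705*(1 - 22) + 327 = -705*(-21) + 327 = 14805 + 327 = 15132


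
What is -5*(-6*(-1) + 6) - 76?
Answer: -136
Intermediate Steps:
-5*(-6*(-1) + 6) - 76 = -5*(6 + 6) - 76 = -5*12 - 76 = -60 - 76 = -136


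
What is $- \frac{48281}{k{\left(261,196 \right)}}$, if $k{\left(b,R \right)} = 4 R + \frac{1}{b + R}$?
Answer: $- \frac{22064417}{358289} \approx -61.583$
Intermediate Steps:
$k{\left(b,R \right)} = \frac{1}{R + b} + 4 R$ ($k{\left(b,R \right)} = 4 R + \frac{1}{R + b} = \frac{1}{R + b} + 4 R$)
$- \frac{48281}{k{\left(261,196 \right)}} = - \frac{48281}{\frac{1}{196 + 261} \left(1 + 4 \cdot 196^{2} + 4 \cdot 196 \cdot 261\right)} = - \frac{48281}{\frac{1}{457} \left(1 + 4 \cdot 38416 + 204624\right)} = - \frac{48281}{\frac{1}{457} \left(1 + 153664 + 204624\right)} = - \frac{48281}{\frac{1}{457} \cdot 358289} = - \frac{48281}{\frac{358289}{457}} = \left(-48281\right) \frac{457}{358289} = - \frac{22064417}{358289}$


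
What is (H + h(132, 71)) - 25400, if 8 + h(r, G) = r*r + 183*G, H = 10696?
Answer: 15705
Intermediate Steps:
h(r, G) = -8 + r² + 183*G (h(r, G) = -8 + (r*r + 183*G) = -8 + (r² + 183*G) = -8 + r² + 183*G)
(H + h(132, 71)) - 25400 = (10696 + (-8 + 132² + 183*71)) - 25400 = (10696 + (-8 + 17424 + 12993)) - 25400 = (10696 + 30409) - 25400 = 41105 - 25400 = 15705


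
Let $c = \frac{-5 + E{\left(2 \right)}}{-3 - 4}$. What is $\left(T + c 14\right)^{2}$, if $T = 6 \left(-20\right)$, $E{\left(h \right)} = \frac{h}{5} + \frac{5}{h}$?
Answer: $\frac{335241}{25} \approx 13410.0$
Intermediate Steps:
$E{\left(h \right)} = \frac{5}{h} + \frac{h}{5}$ ($E{\left(h \right)} = h \frac{1}{5} + \frac{5}{h} = \frac{h}{5} + \frac{5}{h} = \frac{5}{h} + \frac{h}{5}$)
$T = -120$
$c = \frac{3}{10}$ ($c = \frac{-5 + \left(\frac{5}{2} + \frac{1}{5} \cdot 2\right)}{-3 - 4} = \frac{-5 + \left(5 \cdot \frac{1}{2} + \frac{2}{5}\right)}{-7} = \left(-5 + \left(\frac{5}{2} + \frac{2}{5}\right)\right) \left(- \frac{1}{7}\right) = \left(-5 + \frac{29}{10}\right) \left(- \frac{1}{7}\right) = \left(- \frac{21}{10}\right) \left(- \frac{1}{7}\right) = \frac{3}{10} \approx 0.3$)
$\left(T + c 14\right)^{2} = \left(-120 + \frac{3}{10} \cdot 14\right)^{2} = \left(-120 + \frac{21}{5}\right)^{2} = \left(- \frac{579}{5}\right)^{2} = \frac{335241}{25}$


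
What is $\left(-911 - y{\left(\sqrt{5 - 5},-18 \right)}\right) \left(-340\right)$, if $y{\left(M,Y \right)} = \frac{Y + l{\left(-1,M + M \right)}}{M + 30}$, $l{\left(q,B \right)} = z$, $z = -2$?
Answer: $\frac{928540}{3} \approx 3.0951 \cdot 10^{5}$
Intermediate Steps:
$l{\left(q,B \right)} = -2$
$y{\left(M,Y \right)} = \frac{-2 + Y}{30 + M}$ ($y{\left(M,Y \right)} = \frac{Y - 2}{M + 30} = \frac{-2 + Y}{30 + M}$)
$\left(-911 - y{\left(\sqrt{5 - 5},-18 \right)}\right) \left(-340\right) = \left(-911 - \frac{-2 - 18}{30 + \sqrt{5 - 5}}\right) \left(-340\right) = \left(-911 - \frac{1}{30 + \sqrt{0}} \left(-20\right)\right) \left(-340\right) = \left(-911 - \frac{1}{30 + 0} \left(-20\right)\right) \left(-340\right) = \left(-911 - \frac{1}{30} \left(-20\right)\right) \left(-340\right) = \left(-911 - - \frac{2}{3}\right) \left(-340\right) = \left(-911 + \frac{2}{3}\right) \left(-340\right) = \left(- \frac{2731}{3}\right) \left(-340\right) = \frac{928540}{3}$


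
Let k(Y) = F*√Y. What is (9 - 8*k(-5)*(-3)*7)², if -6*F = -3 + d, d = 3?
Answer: 81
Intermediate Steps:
F = 0 (F = -(-3 + 3)/6 = -⅙*0 = 0)
k(Y) = 0 (k(Y) = 0*√Y = 0)
(9 - 8*k(-5)*(-3)*7)² = (9 - 0*(-3)*7)² = (9 - 8*0*7)² = (9 + 0*7)² = (9 + 0)² = 9² = 81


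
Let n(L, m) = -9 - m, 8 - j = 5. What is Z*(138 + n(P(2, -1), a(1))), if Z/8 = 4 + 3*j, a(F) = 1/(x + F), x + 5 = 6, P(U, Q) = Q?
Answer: 13364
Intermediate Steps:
j = 3 (j = 8 - 1*5 = 8 - 5 = 3)
x = 1 (x = -5 + 6 = 1)
a(F) = 1/(1 + F)
Z = 104 (Z = 8*(4 + 3*3) = 8*(4 + 9) = 8*13 = 104)
Z*(138 + n(P(2, -1), a(1))) = 104*(138 + (-9 - 1/(1 + 1))) = 104*(138 + (-9 - 1/2)) = 104*(138 + (-9 - 1*½)) = 104*(138 + (-9 - ½)) = 104*(138 - 19/2) = 104*(257/2) = 13364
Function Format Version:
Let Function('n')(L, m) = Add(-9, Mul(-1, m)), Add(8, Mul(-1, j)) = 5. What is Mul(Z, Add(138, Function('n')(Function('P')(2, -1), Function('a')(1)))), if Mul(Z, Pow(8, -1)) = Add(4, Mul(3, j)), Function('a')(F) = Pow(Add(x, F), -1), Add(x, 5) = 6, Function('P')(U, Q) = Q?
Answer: 13364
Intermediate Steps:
j = 3 (j = Add(8, Mul(-1, 5)) = Add(8, -5) = 3)
x = 1 (x = Add(-5, 6) = 1)
Function('a')(F) = Pow(Add(1, F), -1)
Z = 104 (Z = Mul(8, Add(4, Mul(3, 3))) = Mul(8, Add(4, 9)) = Mul(8, 13) = 104)
Mul(Z, Add(138, Function('n')(Function('P')(2, -1), Function('a')(1)))) = Mul(104, Add(138, Add(-9, Mul(-1, Pow(Add(1, 1), -1))))) = Mul(104, Add(138, Add(-9, Mul(-1, Pow(2, -1))))) = Mul(104, Add(138, Add(-9, Mul(-1, Rational(1, 2))))) = Mul(104, Add(138, Add(-9, Rational(-1, 2)))) = Mul(104, Add(138, Rational(-19, 2))) = Mul(104, Rational(257, 2)) = 13364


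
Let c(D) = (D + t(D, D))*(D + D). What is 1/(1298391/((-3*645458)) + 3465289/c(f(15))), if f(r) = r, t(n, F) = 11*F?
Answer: 1742736600/1117180701781 ≈ 0.0015599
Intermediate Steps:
c(D) = 24*D² (c(D) = (D + 11*D)*(D + D) = (12*D)*(2*D) = 24*D²)
1/(1298391/((-3*645458)) + 3465289/c(f(15))) = 1/(1298391/((-3*645458)) + 3465289/((24*15²))) = 1/(1298391/(-1936374) + 3465289/((24*225))) = 1/(1298391*(-1/1936374) + 3465289/5400) = 1/(-432797/645458 + 3465289*(1/5400)) = 1/(-432797/645458 + 3465289/5400) = 1/(1117180701781/1742736600) = 1742736600/1117180701781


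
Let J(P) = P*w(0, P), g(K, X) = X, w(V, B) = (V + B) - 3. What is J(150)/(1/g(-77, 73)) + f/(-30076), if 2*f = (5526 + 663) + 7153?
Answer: 48411826729/30076 ≈ 1.6097e+6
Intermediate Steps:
w(V, B) = -3 + B + V (w(V, B) = (B + V) - 3 = -3 + B + V)
J(P) = P*(-3 + P) (J(P) = P*(-3 + P + 0) = P*(-3 + P))
f = 6671 (f = ((5526 + 663) + 7153)/2 = (6189 + 7153)/2 = (1/2)*13342 = 6671)
J(150)/(1/g(-77, 73)) + f/(-30076) = (150*(-3 + 150))/(1/73) + 6671/(-30076) = (150*147)/(1/73) + 6671*(-1/30076) = 22050*73 - 6671/30076 = 1609650 - 6671/30076 = 48411826729/30076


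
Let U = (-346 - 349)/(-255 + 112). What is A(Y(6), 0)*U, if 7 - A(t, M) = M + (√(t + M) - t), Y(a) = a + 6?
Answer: 13205/143 - 1390*√3/143 ≈ 75.507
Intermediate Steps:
Y(a) = 6 + a
U = 695/143 (U = -695/(-143) = -695*(-1/143) = 695/143 ≈ 4.8601)
A(t, M) = 7 + t - M - √(M + t) (A(t, M) = 7 - (M + (√(t + M) - t)) = 7 - (M + (√(M + t) - t)) = 7 - (M + √(M + t) - t) = 7 + (t - M - √(M + t)) = 7 + t - M - √(M + t))
A(Y(6), 0)*U = (7 + (6 + 6) - 1*0 - √(0 + (6 + 6)))*(695/143) = (7 + 12 + 0 - √(0 + 12))*(695/143) = (7 + 12 + 0 - √12)*(695/143) = (7 + 12 + 0 - 2*√3)*(695/143) = (19 - 2*√3)*(695/143) = 13205/143 - 1390*√3/143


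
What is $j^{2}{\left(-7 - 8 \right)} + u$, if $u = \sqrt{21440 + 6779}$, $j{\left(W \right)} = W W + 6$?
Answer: $53361 + \sqrt{28219} \approx 53529.0$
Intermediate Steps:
$j{\left(W \right)} = 6 + W^{2}$ ($j{\left(W \right)} = W^{2} + 6 = 6 + W^{2}$)
$u = \sqrt{28219} \approx 167.99$
$j^{2}{\left(-7 - 8 \right)} + u = \left(6 + \left(-7 - 8\right)^{2}\right)^{2} + \sqrt{28219} = \left(6 + \left(-15\right)^{2}\right)^{2} + \sqrt{28219} = \left(6 + 225\right)^{2} + \sqrt{28219} = 231^{2} + \sqrt{28219} = 53361 + \sqrt{28219}$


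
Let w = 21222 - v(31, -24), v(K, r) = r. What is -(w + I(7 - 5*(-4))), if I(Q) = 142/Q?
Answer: -573784/27 ≈ -21251.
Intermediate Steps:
w = 21246 (w = 21222 - 1*(-24) = 21222 + 24 = 21246)
-(w + I(7 - 5*(-4))) = -(21246 + 142/(7 - 5*(-4))) = -(21246 + 142/(7 + 20)) = -(21246 + 142/27) = -1*573784/27 = -573784/27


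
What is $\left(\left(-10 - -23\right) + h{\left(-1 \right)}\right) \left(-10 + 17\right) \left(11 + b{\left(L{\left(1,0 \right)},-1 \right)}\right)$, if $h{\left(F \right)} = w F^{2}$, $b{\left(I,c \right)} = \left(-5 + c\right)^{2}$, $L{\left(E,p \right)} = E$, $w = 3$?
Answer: $5264$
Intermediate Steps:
$h{\left(F \right)} = 3 F^{2}$
$\left(\left(-10 - -23\right) + h{\left(-1 \right)}\right) \left(-10 + 17\right) \left(11 + b{\left(L{\left(1,0 \right)},-1 \right)}\right) = \left(\left(-10 - -23\right) + 3 \left(-1\right)^{2}\right) \left(-10 + 17\right) \left(11 + \left(-5 - 1\right)^{2}\right) = \left(\left(-10 + 23\right) + 3 \cdot 1\right) 7 \left(11 + \left(-6\right)^{2}\right) = \left(13 + 3\right) 7 \left(11 + 36\right) = 16 \cdot 7 \cdot 47 = 16 \cdot 329 = 5264$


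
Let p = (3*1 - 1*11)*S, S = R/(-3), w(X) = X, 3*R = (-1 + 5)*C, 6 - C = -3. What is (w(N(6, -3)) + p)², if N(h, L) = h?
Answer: 1444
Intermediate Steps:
C = 9 (C = 6 - 1*(-3) = 6 + 3 = 9)
R = 12 (R = ((-1 + 5)*9)/3 = (4*9)/3 = (⅓)*36 = 12)
S = -4 (S = 12/(-3) = 12*(-⅓) = -4)
p = 32 (p = (3*1 - 1*11)*(-4) = (3 - 11)*(-4) = -8*(-4) = 32)
(w(N(6, -3)) + p)² = (6 + 32)² = 38² = 1444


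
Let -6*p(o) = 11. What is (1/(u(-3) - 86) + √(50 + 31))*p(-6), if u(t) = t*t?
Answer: -346/21 ≈ -16.476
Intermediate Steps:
p(o) = -11/6 (p(o) = -⅙*11 = -11/6)
u(t) = t²
(1/(u(-3) - 86) + √(50 + 31))*p(-6) = (1/((-3)² - 86) + √(50 + 31))*(-11/6) = (1/(9 - 86) + √81)*(-11/6) = (1/(-77) + 9)*(-11/6) = (-1/77 + 9)*(-11/6) = (692/77)*(-11/6) = -346/21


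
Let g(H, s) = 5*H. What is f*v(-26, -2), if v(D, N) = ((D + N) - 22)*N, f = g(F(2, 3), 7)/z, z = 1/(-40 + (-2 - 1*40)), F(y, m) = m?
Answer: -123000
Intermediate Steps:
z = -1/82 (z = 1/(-40 + (-2 - 40)) = 1/(-40 - 42) = 1/(-82) = -1/82 ≈ -0.012195)
f = -1230 (f = (5*3)/(-1/82) = 15*(-82) = -1230)
v(D, N) = N*(-22 + D + N) (v(D, N) = (-22 + D + N)*N = N*(-22 + D + N))
f*v(-26, -2) = -(-2460)*(-22 - 26 - 2) = -(-2460)*(-50) = -1230*100 = -123000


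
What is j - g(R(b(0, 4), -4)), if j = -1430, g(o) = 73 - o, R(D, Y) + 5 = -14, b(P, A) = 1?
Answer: -1522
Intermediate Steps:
R(D, Y) = -19 (R(D, Y) = -5 - 14 = -19)
j - g(R(b(0, 4), -4)) = -1430 - (73 - 1*(-19)) = -1430 - (73 + 19) = -1430 - 1*92 = -1430 - 92 = -1522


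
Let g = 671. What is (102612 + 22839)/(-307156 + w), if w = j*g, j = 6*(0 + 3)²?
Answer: -125451/270922 ≈ -0.46305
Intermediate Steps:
j = 54 (j = 6*3² = 6*9 = 54)
w = 36234 (w = 54*671 = 36234)
(102612 + 22839)/(-307156 + w) = (102612 + 22839)/(-307156 + 36234) = 125451/(-270922) = 125451*(-1/270922) = -125451/270922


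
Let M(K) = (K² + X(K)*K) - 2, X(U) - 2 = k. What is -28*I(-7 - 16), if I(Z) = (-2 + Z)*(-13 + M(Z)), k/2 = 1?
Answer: 295400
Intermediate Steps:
k = 2 (k = 2*1 = 2)
X(U) = 4 (X(U) = 2 + 2 = 4)
M(K) = -2 + K² + 4*K (M(K) = (K² + 4*K) - 2 = -2 + K² + 4*K)
I(Z) = (-2 + Z)*(-15 + Z² + 4*Z) (I(Z) = (-2 + Z)*(-13 + (-2 + Z² + 4*Z)) = (-2 + Z)*(-15 + Z² + 4*Z))
-28*I(-7 - 16) = -28*(30 + (-7 - 16)³ - 23*(-7 - 16) + 2*(-7 - 16)²) = -28*(30 + (-23)³ - 23*(-23) + 2*(-23)²) = -28*(30 - 12167 + 529 + 2*529) = -28*(30 - 12167 + 529 + 1058) = -28*(-10550) = 295400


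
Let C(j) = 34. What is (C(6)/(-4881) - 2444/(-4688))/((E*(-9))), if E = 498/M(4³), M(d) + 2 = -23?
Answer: 73561075/25639424424 ≈ 0.0028691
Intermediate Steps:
M(d) = -25 (M(d) = -2 - 23 = -25)
E = -498/25 (E = 498/(-25) = 498*(-1/25) = -498/25 ≈ -19.920)
(C(6)/(-4881) - 2444/(-4688))/((E*(-9))) = (34/(-4881) - 2444/(-4688))/((-498/25*(-9))) = (34*(-1/4881) - 2444*(-1/4688))/(4482/25) = (-34/4881 + 611/1172)*(25/4482) = (2942443/5720532)*(25/4482) = 73561075/25639424424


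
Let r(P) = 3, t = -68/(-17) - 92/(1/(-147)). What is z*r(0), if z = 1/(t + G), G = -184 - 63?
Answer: 1/4427 ≈ 0.00022589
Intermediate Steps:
t = 13528 (t = -68*(-1/17) - 92/(-1/147) = 4 - 92*(-147) = 4 + 13524 = 13528)
G = -247
z = 1/13281 (z = 1/(13528 - 247) = 1/13281 ≈ 7.5296e-5)
z*r(0) = (1/13281)*3 = 1/4427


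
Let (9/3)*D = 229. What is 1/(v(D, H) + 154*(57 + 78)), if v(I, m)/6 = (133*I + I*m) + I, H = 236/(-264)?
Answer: 33/2697835 ≈ 1.2232e-5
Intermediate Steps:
D = 229/3 (D = (⅓)*229 = 229/3 ≈ 76.333)
H = -59/66 (H = 236*(-1/264) = -59/66 ≈ -0.89394)
v(I, m) = 804*I + 6*I*m (v(I, m) = 6*((133*I + I*m) + I) = 6*(134*I + I*m) = 804*I + 6*I*m)
1/(v(D, H) + 154*(57 + 78)) = 1/(6*(229/3)*(134 - 59/66) + 154*(57 + 78)) = 1/(6*(229/3)*(8785/66) + 154*135) = 1/(2011765/33 + 20790) = 1/(2697835/33) = 33/2697835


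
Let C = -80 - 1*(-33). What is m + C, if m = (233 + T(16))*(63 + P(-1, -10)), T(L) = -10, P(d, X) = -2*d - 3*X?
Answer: 21138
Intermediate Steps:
P(d, X) = -3*X - 2*d
C = -47 (C = -80 + 33 = -47)
m = 21185 (m = (233 - 10)*(63 + (-3*(-10) - 2*(-1))) = 223*(63 + (30 + 2)) = 223*(63 + 32) = 223*95 = 21185)
m + C = 21185 - 47 = 21138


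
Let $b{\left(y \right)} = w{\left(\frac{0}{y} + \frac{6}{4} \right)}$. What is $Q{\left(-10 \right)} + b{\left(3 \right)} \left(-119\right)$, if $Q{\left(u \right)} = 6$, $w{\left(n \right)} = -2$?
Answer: $244$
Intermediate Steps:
$b{\left(y \right)} = -2$
$Q{\left(-10 \right)} + b{\left(3 \right)} \left(-119\right) = 6 - -238 = 6 + 238 = 244$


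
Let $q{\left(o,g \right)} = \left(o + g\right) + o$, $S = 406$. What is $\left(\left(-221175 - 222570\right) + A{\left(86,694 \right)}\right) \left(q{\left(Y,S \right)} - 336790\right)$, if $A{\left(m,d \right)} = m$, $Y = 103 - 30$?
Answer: $149175014842$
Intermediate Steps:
$Y = 73$
$q{\left(o,g \right)} = g + 2 o$ ($q{\left(o,g \right)} = \left(g + o\right) + o = g + 2 o$)
$\left(\left(-221175 - 222570\right) + A{\left(86,694 \right)}\right) \left(q{\left(Y,S \right)} - 336790\right) = \left(\left(-221175 - 222570\right) + 86\right) \left(\left(406 + 2 \cdot 73\right) - 336790\right) = \left(-443745 + 86\right) \left(\left(406 + 146\right) - 336790\right) = - 443659 \left(552 - 336790\right) = \left(-443659\right) \left(-336238\right) = 149175014842$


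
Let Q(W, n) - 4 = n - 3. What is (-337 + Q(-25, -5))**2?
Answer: 116281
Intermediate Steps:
Q(W, n) = 1 + n (Q(W, n) = 4 + (n - 3) = 4 + (-3 + n) = 1 + n)
(-337 + Q(-25, -5))**2 = (-337 + (1 - 5))**2 = (-337 - 4)**2 = (-341)**2 = 116281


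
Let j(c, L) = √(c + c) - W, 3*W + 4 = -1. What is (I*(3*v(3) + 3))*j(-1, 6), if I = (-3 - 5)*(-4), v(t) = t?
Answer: 640 + 384*I*√2 ≈ 640.0 + 543.06*I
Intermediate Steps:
W = -5/3 (W = -4/3 + (⅓)*(-1) = -4/3 - ⅓ = -5/3 ≈ -1.6667)
j(c, L) = 5/3 + √2*√c (j(c, L) = √(c + c) - 1*(-5/3) = √(2*c) + 5/3 = √2*√c + 5/3 = 5/3 + √2*√c)
I = 32 (I = -8*(-4) = 32)
(I*(3*v(3) + 3))*j(-1, 6) = (32*(3*3 + 3))*(5/3 + √2*√(-1)) = (32*(9 + 3))*(5/3 + √2*I) = (32*12)*(5/3 + I*√2) = 384*(5/3 + I*√2) = 640 + 384*I*√2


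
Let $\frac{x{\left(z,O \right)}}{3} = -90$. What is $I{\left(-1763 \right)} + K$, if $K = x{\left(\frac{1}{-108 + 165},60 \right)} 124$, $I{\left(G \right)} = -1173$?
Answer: $-34653$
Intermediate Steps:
$x{\left(z,O \right)} = -270$ ($x{\left(z,O \right)} = 3 \left(-90\right) = -270$)
$K = -33480$ ($K = \left(-270\right) 124 = -33480$)
$I{\left(-1763 \right)} + K = -1173 - 33480 = -34653$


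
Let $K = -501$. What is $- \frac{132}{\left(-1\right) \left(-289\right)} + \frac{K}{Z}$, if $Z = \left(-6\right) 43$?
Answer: $\frac{36911}{24854} \approx 1.4851$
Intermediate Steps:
$Z = -258$
$- \frac{132}{\left(-1\right) \left(-289\right)} + \frac{K}{Z} = - \frac{132}{\left(-1\right) \left(-289\right)} - \frac{501}{-258} = - \frac{132}{289} - - \frac{167}{86} = \left(-132\right) \frac{1}{289} + \frac{167}{86} = - \frac{132}{289} + \frac{167}{86} = \frac{36911}{24854}$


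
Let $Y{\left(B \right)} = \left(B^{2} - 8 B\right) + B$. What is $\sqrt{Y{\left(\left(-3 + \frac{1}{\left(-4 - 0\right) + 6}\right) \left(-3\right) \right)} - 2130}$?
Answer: $\frac{9 i \sqrt{105}}{2} \approx 46.111 i$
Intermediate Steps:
$Y{\left(B \right)} = B^{2} - 7 B$
$\sqrt{Y{\left(\left(-3 + \frac{1}{\left(-4 - 0\right) + 6}\right) \left(-3\right) \right)} - 2130} = \sqrt{\left(-3 + \frac{1}{\left(-4 - 0\right) + 6}\right) \left(-3\right) \left(-7 + \left(-3 + \frac{1}{\left(-4 - 0\right) + 6}\right) \left(-3\right)\right) - 2130} = \sqrt{\left(-3 + \frac{1}{\left(-4 + 0\right) + 6}\right) \left(-3\right) \left(-7 + \left(-3 + \frac{1}{\left(-4 + 0\right) + 6}\right) \left(-3\right)\right) - 2130} = \sqrt{\left(-3 + \frac{1}{-4 + 6}\right) \left(-3\right) \left(-7 + \left(-3 + \frac{1}{-4 + 6}\right) \left(-3\right)\right) - 2130} = \sqrt{\left(-3 + \frac{1}{2}\right) \left(-3\right) \left(-7 + \left(-3 + \frac{1}{2}\right) \left(-3\right)\right) - 2130} = \sqrt{\left(- \frac{5}{2}\right) \left(-3\right) \left(-7 - - \frac{15}{2}\right) - 2130} = \sqrt{\frac{15 \left(-7 + \frac{15}{2}\right)}{2} - 2130} = \sqrt{\frac{15}{2} \cdot \frac{1}{2} - 2130} = \sqrt{\frac{15}{4} - 2130} = \sqrt{- \frac{8505}{4}} = \frac{9 i \sqrt{105}}{2}$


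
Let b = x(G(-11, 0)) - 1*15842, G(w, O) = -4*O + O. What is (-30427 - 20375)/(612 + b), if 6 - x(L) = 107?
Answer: 50802/15331 ≈ 3.3137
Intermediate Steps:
G(w, O) = -3*O
x(L) = -101 (x(L) = 6 - 1*107 = 6 - 107 = -101)
b = -15943 (b = -101 - 1*15842 = -101 - 15842 = -15943)
(-30427 - 20375)/(612 + b) = (-30427 - 20375)/(612 - 15943) = -50802/(-15331) = -50802*(-1/15331) = 50802/15331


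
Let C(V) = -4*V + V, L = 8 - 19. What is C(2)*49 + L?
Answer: -305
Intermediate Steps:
L = -11
C(V) = -3*V
C(2)*49 + L = -3*2*49 - 11 = -6*49 - 11 = -294 - 11 = -305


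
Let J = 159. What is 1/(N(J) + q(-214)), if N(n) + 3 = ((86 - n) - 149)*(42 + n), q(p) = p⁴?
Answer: 1/2097228991 ≈ 4.7682e-10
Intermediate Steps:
N(n) = -3 + (-63 - n)*(42 + n) (N(n) = -3 + ((86 - n) - 149)*(42 + n) = -3 + (-63 - n)*(42 + n))
1/(N(J) + q(-214)) = 1/((-2649 - 1*159² - 105*159) + (-214)⁴) = 1/((-2649 - 1*25281 - 16695) + 2097273616) = 1/((-2649 - 25281 - 16695) + 2097273616) = 1/(-44625 + 2097273616) = 1/2097228991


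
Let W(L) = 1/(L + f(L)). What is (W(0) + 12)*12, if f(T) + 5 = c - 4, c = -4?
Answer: 1860/13 ≈ 143.08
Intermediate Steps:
f(T) = -13 (f(T) = -5 + (-4 - 4) = -5 - 8 = -13)
W(L) = 1/(-13 + L) (W(L) = 1/(L - 13) = 1/(-13 + L))
(W(0) + 12)*12 = (1/(-13 + 0) + 12)*12 = (1/(-13) + 12)*12 = (-1/13 + 12)*12 = (155/13)*12 = 1860/13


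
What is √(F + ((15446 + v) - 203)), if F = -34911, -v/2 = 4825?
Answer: I*√29318 ≈ 171.23*I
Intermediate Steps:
v = -9650 (v = -2*4825 = -9650)
√(F + ((15446 + v) - 203)) = √(-34911 + ((15446 - 9650) - 203)) = √(-34911 + (5796 - 203)) = √(-34911 + 5593) = √(-29318) = I*√29318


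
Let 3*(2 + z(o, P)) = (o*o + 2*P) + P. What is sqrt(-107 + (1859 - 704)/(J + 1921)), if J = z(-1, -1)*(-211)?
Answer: 8*I*sqrt(92414753)/7451 ≈ 10.322*I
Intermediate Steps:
z(o, P) = -2 + P + o**2/3 (z(o, P) = -2 + ((o*o + 2*P) + P)/3 = -2 + ((o**2 + 2*P) + P)/3 = -2 + (o**2 + 3*P)/3 = -2 + (P + o**2/3) = -2 + P + o**2/3)
J = 1688/3 (J = (-2 - 1 + (1/3)*(-1)**2)*(-211) = (-2 - 1 + (1/3)*1)*(-211) = (-2 - 1 + 1/3)*(-211) = -8/3*(-211) = 1688/3 ≈ 562.67)
sqrt(-107 + (1859 - 704)/(J + 1921)) = sqrt(-107 + (1859 - 704)/(1688/3 + 1921)) = sqrt(-107 + 1155/(7451/3)) = sqrt(-107 + 1155*(3/7451)) = sqrt(-107 + 3465/7451) = sqrt(-793792/7451) = 8*I*sqrt(92414753)/7451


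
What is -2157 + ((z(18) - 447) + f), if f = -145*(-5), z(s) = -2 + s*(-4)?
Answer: -1953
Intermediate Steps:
z(s) = -2 - 4*s
f = 725
-2157 + ((z(18) - 447) + f) = -2157 + (((-2 - 4*18) - 447) + 725) = -2157 + (((-2 - 72) - 447) + 725) = -2157 + ((-74 - 447) + 725) = -2157 + (-521 + 725) = -2157 + 204 = -1953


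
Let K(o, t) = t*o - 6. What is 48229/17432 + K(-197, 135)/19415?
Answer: 472657403/338442280 ≈ 1.3966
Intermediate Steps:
K(o, t) = -6 + o*t (K(o, t) = o*t - 6 = -6 + o*t)
48229/17432 + K(-197, 135)/19415 = 48229/17432 + (-6 - 197*135)/19415 = 48229*(1/17432) + (-6 - 26595)*(1/19415) = 48229/17432 - 26601*1/19415 = 48229/17432 - 26601/19415 = 472657403/338442280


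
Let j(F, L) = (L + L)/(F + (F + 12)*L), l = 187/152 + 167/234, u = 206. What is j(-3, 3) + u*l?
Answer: 890759/2223 ≈ 400.70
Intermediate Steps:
l = 34571/17784 (l = 187*(1/152) + 167*(1/234) = 187/152 + 167/234 = 34571/17784 ≈ 1.9439)
j(F, L) = 2*L/(F + L*(12 + F)) (j(F, L) = (2*L)/(F + (12 + F)*L) = (2*L)/(F + L*(12 + F)) = 2*L/(F + L*(12 + F)))
j(-3, 3) + u*l = 2*3/(-3 + 12*3 - 3*3) + 206*(34571/17784) = 2*3/(-3 + 36 - 9) + 3560813/8892 = 2*3/24 + 3560813/8892 = 2*3*(1/24) + 3560813/8892 = 1/4 + 3560813/8892 = 890759/2223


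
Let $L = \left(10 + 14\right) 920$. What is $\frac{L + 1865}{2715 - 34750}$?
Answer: $- \frac{4789}{6407} \approx -0.74746$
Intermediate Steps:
$L = 22080$ ($L = 24 \cdot 920 = 22080$)
$\frac{L + 1865}{2715 - 34750} = \frac{22080 + 1865}{2715 - 34750} = \frac{23945}{2715 - 34750} = \frac{23945}{-32035} = 23945 \left(- \frac{1}{32035}\right) = - \frac{4789}{6407}$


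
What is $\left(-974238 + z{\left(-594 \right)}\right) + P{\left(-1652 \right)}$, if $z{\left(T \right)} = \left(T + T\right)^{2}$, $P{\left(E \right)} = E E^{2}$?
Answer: $-4508042702$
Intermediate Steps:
$P{\left(E \right)} = E^{3}$
$z{\left(T \right)} = 4 T^{2}$ ($z{\left(T \right)} = \left(2 T\right)^{2} = 4 T^{2}$)
$\left(-974238 + z{\left(-594 \right)}\right) + P{\left(-1652 \right)} = \left(-974238 + 4 \left(-594\right)^{2}\right) + \left(-1652\right)^{3} = \left(-974238 + 4 \cdot 352836\right) - 4508479808 = \left(-974238 + 1411344\right) - 4508479808 = 437106 - 4508479808 = -4508042702$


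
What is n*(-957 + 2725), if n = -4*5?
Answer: -35360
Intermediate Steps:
n = -20
n*(-957 + 2725) = -20*(-957 + 2725) = -20*1768 = -35360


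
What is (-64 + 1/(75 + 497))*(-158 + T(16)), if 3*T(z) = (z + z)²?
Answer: -915175/78 ≈ -11733.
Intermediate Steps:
T(z) = 4*z²/3 (T(z) = (z + z)²/3 = (2*z)²/3 = (4*z²)/3 = 4*z²/3)
(-64 + 1/(75 + 497))*(-158 + T(16)) = (-64 + 1/(75 + 497))*(-158 + (4/3)*16²) = (-64 + 1/572)*(-158 + (4/3)*256) = (-64 + 1/572)*(-158 + 1024/3) = -36607/572*550/3 = -915175/78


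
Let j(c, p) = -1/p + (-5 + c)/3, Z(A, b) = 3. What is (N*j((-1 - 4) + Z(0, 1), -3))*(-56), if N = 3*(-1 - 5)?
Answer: -2016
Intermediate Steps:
N = -18 (N = 3*(-6) = -18)
j(c, p) = -5/3 - 1/p + c/3 (j(c, p) = -1/p + (-5 + c)*(⅓) = -1/p + (-5/3 + c/3) = -5/3 - 1/p + c/3)
(N*j((-1 - 4) + Z(0, 1), -3))*(-56) = -6*(-3 - 3*(-5 + ((-1 - 4) + 3)))/(-3)*(-56) = -6*(-1)*(-3 - 3*(-5 + (-5 + 3)))/3*(-56) = -6*(-1)*(-3 - 3*(-5 - 2))/3*(-56) = -6*(-1)*(-3 - 3*(-7))/3*(-56) = -6*(-1)*(-3 + 21)/3*(-56) = -6*(-1)*18/3*(-56) = -18*(-2)*(-56) = 36*(-56) = -2016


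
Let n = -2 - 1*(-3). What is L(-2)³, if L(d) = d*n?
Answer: -8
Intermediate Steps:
n = 1 (n = -2 + 3 = 1)
L(d) = d (L(d) = d*1 = d)
L(-2)³ = (-2)³ = -8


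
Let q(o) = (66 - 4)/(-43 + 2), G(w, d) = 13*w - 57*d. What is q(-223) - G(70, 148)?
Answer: 308504/41 ≈ 7524.5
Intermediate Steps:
G(w, d) = -57*d + 13*w
q(o) = -62/41 (q(o) = 62/(-41) = 62*(-1/41) = -62/41)
q(-223) - G(70, 148) = -62/41 - (-57*148 + 13*70) = -62/41 - (-8436 + 910) = -62/41 - 1*(-7526) = -62/41 + 7526 = 308504/41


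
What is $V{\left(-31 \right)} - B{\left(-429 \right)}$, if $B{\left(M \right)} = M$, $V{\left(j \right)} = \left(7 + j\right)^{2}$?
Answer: $1005$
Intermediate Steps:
$V{\left(-31 \right)} - B{\left(-429 \right)} = \left(7 - 31\right)^{2} - -429 = \left(-24\right)^{2} + 429 = 576 + 429 = 1005$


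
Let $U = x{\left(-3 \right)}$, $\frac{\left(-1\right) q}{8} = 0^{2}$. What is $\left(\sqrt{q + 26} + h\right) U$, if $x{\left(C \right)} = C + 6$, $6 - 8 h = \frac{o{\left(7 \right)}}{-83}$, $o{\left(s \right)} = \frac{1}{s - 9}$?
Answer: $\frac{2985}{1328} + 3 \sqrt{26} \approx 17.545$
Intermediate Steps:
$o{\left(s \right)} = \frac{1}{-9 + s}$
$q = 0$ ($q = - 8 \cdot 0^{2} = \left(-8\right) 0 = 0$)
$h = \frac{995}{1328}$ ($h = \frac{3}{4} - \frac{\frac{1}{-9 + 7} \frac{1}{-83}}{8} = \frac{3}{4} - \frac{\frac{1}{-2} \left(- \frac{1}{83}\right)}{8} = \frac{3}{4} - \frac{\left(- \frac{1}{2}\right) \left(- \frac{1}{83}\right)}{8} = \frac{3}{4} - \frac{1}{1328} = \frac{995}{1328} \approx 0.74925$)
$x{\left(C \right)} = 6 + C$
$U = 3$ ($U = 6 - 3 = 3$)
$\left(\sqrt{q + 26} + h\right) U = \left(\sqrt{0 + 26} + \frac{995}{1328}\right) 3 = \left(\sqrt{26} + \frac{995}{1328}\right) 3 = \left(\frac{995}{1328} + \sqrt{26}\right) 3 = \frac{2985}{1328} + 3 \sqrt{26}$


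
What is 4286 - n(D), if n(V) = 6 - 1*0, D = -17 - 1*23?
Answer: 4280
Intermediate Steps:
D = -40 (D = -17 - 23 = -40)
n(V) = 6 (n(V) = 6 + 0 = 6)
4286 - n(D) = 4286 - 1*6 = 4286 - 6 = 4280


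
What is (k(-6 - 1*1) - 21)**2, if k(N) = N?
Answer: 784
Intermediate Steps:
(k(-6 - 1*1) - 21)**2 = ((-6 - 1*1) - 21)**2 = ((-6 - 1) - 21)**2 = (-7 - 21)**2 = (-28)**2 = 784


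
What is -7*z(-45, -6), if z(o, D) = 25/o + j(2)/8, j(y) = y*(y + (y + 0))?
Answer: -28/9 ≈ -3.1111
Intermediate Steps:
j(y) = 2*y² (j(y) = y*(y + y) = y*(2*y) = 2*y²)
z(o, D) = 1 + 25/o (z(o, D) = 25/o + (2*2²)/8 = 25/o + (2*4)*(⅛) = 25/o + 8*(⅛) = 25/o + 1 = 1 + 25/o)
-7*z(-45, -6) = -7*(25 - 45)/(-45) = -(-7)*(-20)/45 = -7*4/9 = -28/9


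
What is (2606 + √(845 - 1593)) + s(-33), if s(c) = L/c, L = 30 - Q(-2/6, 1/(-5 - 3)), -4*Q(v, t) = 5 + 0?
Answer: 343867/132 + 2*I*√187 ≈ 2605.1 + 27.35*I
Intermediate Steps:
Q(v, t) = -5/4 (Q(v, t) = -(5 + 0)/4 = -¼*5 = -5/4)
L = 125/4 (L = 30 - 1*(-5/4) = 30 + 5/4 = 125/4 ≈ 31.250)
s(c) = 125/(4*c)
(2606 + √(845 - 1593)) + s(-33) = (2606 + √(845 - 1593)) + (125/4)/(-33) = (2606 + √(-748)) + (125/4)*(-1/33) = (2606 + 2*I*√187) - 125/132 = 343867/132 + 2*I*√187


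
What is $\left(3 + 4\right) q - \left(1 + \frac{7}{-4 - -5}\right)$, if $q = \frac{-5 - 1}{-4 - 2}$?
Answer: $-1$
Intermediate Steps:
$q = 1$ ($q = - \frac{6}{-6} = \left(-6\right) \left(- \frac{1}{6}\right) = 1$)
$\left(3 + 4\right) q - \left(1 + \frac{7}{-4 - -5}\right) = \left(3 + 4\right) 1 - \left(1 + \frac{7}{-4 - -5}\right) = 7 \cdot 1 - \left(1 + \frac{7}{-4 + 5}\right) = 7 - \left(1 + \frac{7}{1}\right) = 7 - 8 = -1$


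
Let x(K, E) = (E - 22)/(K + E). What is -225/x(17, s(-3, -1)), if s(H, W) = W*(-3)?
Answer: 4500/19 ≈ 236.84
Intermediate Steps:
s(H, W) = -3*W
x(K, E) = (-22 + E)/(E + K)
-225/x(17, s(-3, -1)) = -225*(-3*(-1) + 17)/(-22 - 3*(-1)) = -225*(3 + 17)/(-22 + 3) = -225/(-19/20) = -225*(-20/19) = 4500/19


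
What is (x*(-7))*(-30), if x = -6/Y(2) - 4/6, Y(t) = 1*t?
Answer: -770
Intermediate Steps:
Y(t) = t
x = -11/3 (x = -6/2 - 4/6 = -6*½ - 4*⅙ = -3 - ⅔ = -11/3 ≈ -3.6667)
(x*(-7))*(-30) = -11/3*(-7)*(-30) = (77/3)*(-30) = -770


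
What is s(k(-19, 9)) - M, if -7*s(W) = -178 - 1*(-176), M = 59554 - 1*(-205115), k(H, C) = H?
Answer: -1852681/7 ≈ -2.6467e+5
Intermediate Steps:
M = 264669 (M = 59554 + 205115 = 264669)
s(W) = 2/7 (s(W) = -(-178 - 1*(-176))/7 = -(-178 + 176)/7 = -1/7*(-2) = 2/7)
s(k(-19, 9)) - M = 2/7 - 1*264669 = 2/7 - 264669 = -1852681/7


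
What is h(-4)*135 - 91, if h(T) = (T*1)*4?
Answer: -2251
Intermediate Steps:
h(T) = 4*T (h(T) = T*4 = 4*T)
h(-4)*135 - 91 = (4*(-4))*135 - 91 = -16*135 - 91 = -2160 - 91 = -2251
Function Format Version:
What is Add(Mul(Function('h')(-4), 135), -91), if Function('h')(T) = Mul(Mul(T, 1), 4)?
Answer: -2251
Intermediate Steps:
Function('h')(T) = Mul(4, T) (Function('h')(T) = Mul(T, 4) = Mul(4, T))
Add(Mul(Function('h')(-4), 135), -91) = Add(Mul(Mul(4, -4), 135), -91) = Add(Mul(-16, 135), -91) = Add(-2160, -91) = -2251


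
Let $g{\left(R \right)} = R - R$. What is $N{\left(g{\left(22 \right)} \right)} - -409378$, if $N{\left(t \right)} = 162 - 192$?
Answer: $409348$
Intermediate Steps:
$g{\left(R \right)} = 0$
$N{\left(t \right)} = -30$
$N{\left(g{\left(22 \right)} \right)} - -409378 = -30 - -409378 = -30 + 409378 = 409348$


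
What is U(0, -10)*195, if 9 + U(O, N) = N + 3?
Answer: -3120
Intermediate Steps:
U(O, N) = -6 + N (U(O, N) = -9 + (N + 3) = -9 + (3 + N) = -6 + N)
U(0, -10)*195 = (-6 - 10)*195 = -16*195 = -3120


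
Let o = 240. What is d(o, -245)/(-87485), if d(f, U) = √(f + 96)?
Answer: -4*√21/87485 ≈ -0.00020952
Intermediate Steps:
d(f, U) = √(96 + f)
d(o, -245)/(-87485) = √(96 + 240)/(-87485) = √336*(-1/87485) = (4*√21)*(-1/87485) = -4*√21/87485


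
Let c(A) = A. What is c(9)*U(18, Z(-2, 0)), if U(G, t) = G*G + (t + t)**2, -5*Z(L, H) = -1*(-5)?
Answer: 2952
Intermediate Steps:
Z(L, H) = -1 (Z(L, H) = -(-1)*(-5)/5 = -1/5*5 = -1)
U(G, t) = G**2 + 4*t**2 (U(G, t) = G**2 + (2*t)**2 = G**2 + 4*t**2)
c(9)*U(18, Z(-2, 0)) = 9*(18**2 + 4*(-1)**2) = 9*(324 + 4*1) = 9*(324 + 4) = 9*328 = 2952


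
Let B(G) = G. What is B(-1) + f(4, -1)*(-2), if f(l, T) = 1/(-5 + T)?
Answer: -⅔ ≈ -0.66667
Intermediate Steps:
B(-1) + f(4, -1)*(-2) = -1 - 2/(-5 - 1) = -1 - 2/(-6) = -1 - ⅙*(-2) = -1 + ⅓ = -⅔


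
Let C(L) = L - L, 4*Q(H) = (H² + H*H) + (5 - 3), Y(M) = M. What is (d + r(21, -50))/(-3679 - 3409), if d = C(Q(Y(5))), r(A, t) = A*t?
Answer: 525/3544 ≈ 0.14814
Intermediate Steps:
Q(H) = ½ + H²/2 (Q(H) = ((H² + H*H) + (5 - 3))/4 = ((H² + H²) + 2)/4 = (2*H² + 2)/4 = (2 + 2*H²)/4 = ½ + H²/2)
C(L) = 0
d = 0
(d + r(21, -50))/(-3679 - 3409) = (0 + 21*(-50))/(-3679 - 3409) = (0 - 1050)/(-7088) = -1050*(-1/7088) = 525/3544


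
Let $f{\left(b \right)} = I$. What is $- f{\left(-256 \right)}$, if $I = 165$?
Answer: $-165$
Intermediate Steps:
$f{\left(b \right)} = 165$
$- f{\left(-256 \right)} = \left(-1\right) 165 = -165$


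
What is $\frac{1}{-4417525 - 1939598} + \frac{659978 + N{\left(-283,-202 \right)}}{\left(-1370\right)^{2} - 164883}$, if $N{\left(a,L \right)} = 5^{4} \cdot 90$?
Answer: $\frac{4553147780027}{10883502647091} \approx 0.41835$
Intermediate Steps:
$N{\left(a,L \right)} = 56250$ ($N{\left(a,L \right)} = 625 \cdot 90 = 56250$)
$\frac{1}{-4417525 - 1939598} + \frac{659978 + N{\left(-283,-202 \right)}}{\left(-1370\right)^{2} - 164883} = \frac{1}{-4417525 - 1939598} + \frac{659978 + 56250}{\left(-1370\right)^{2} - 164883} = \frac{1}{-6357123} + \frac{716228}{1876900 - 164883} = - \frac{1}{6357123} + \frac{716228}{1712017} = \frac{4553147780027}{10883502647091}$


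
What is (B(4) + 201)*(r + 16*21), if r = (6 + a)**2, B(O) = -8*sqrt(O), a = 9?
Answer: 103785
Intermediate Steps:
r = 225 (r = (6 + 9)**2 = 15**2 = 225)
(B(4) + 201)*(r + 16*21) = (-8*sqrt(4) + 201)*(225 + 16*21) = (-8*2 + 201)*(225 + 336) = (-16 + 201)*561 = 185*561 = 103785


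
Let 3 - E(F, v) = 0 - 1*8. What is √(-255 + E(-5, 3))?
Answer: 2*I*√61 ≈ 15.62*I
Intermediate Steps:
E(F, v) = 11 (E(F, v) = 3 - (0 - 1*8) = 3 - (0 - 8) = 3 - 1*(-8) = 3 + 8 = 11)
√(-255 + E(-5, 3)) = √(-255 + 11) = √(-244) = 2*I*√61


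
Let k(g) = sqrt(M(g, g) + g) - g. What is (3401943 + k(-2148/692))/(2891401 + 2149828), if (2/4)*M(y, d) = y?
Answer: 588536676/872132617 + 3*I*sqrt(30967)/872132617 ≈ 0.67482 + 6.0532e-7*I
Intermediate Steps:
M(y, d) = 2*y
k(g) = -g + sqrt(3)*sqrt(g) (k(g) = sqrt(2*g + g) - g = sqrt(3*g) - g = sqrt(3)*sqrt(g) - g = -g + sqrt(3)*sqrt(g))
(3401943 + k(-2148/692))/(2891401 + 2149828) = (3401943 + (-(-2148)/692 + sqrt(3)*sqrt(-2148/692)))/(2891401 + 2149828) = (3401943 + (-(-2148)/692 + sqrt(3)*sqrt(-2148*1/692)))/5041229 = (3401943 + (-1*(-537/173) + sqrt(3)*sqrt(-537/173)))*(1/5041229) = (3401943 + (537/173 + sqrt(3)*(I*sqrt(92901)/173)))*(1/5041229) = (3401943 + (537/173 + 3*I*sqrt(30967)/173))*(1/5041229) = (588536676/173 + 3*I*sqrt(30967)/173)*(1/5041229) = 588536676/872132617 + 3*I*sqrt(30967)/872132617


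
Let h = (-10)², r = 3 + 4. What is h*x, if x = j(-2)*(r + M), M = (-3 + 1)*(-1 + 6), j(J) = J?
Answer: 600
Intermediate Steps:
r = 7
M = -10 (M = -2*5 = -10)
x = 6 (x = -2*(7 - 10) = -2*(-3) = 6)
h = 100
h*x = 100*6 = 600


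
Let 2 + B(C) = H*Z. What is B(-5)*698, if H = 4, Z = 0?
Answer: -1396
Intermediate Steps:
B(C) = -2 (B(C) = -2 + 4*0 = -2 + 0 = -2)
B(-5)*698 = -2*698 = -1396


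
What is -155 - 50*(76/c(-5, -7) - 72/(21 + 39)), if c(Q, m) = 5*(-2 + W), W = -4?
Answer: 95/3 ≈ 31.667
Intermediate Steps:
c(Q, m) = -30 (c(Q, m) = 5*(-2 - 4) = 5*(-6) = -30)
-155 - 50*(76/c(-5, -7) - 72/(21 + 39)) = -155 - 50*(76/(-30) - 72/(21 + 39)) = -155 - 50*(76*(-1/30) - 72/60) = -155 - 50*(-38/15 - 72*1/60) = -155 - 50*(-38/15 - 6/5) = -155 - 50*(-56/15) = -155 + 560/3 = 95/3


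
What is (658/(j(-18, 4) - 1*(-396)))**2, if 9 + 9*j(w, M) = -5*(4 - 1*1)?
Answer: 974169/348100 ≈ 2.7985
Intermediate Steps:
j(w, M) = -8/3 (j(w, M) = -1 + (-5*(4 - 1*1))/9 = -1 + (-5*(4 - 1))/9 = -1 + (-5*3)/9 = -1 + (1/9)*(-15) = -1 - 5/3 = -8/3)
(658/(j(-18, 4) - 1*(-396)))**2 = (658/(-8/3 - 1*(-396)))**2 = (658/(-8/3 + 396))**2 = (658/(1180/3))**2 = (658*(3/1180))**2 = (987/590)**2 = 974169/348100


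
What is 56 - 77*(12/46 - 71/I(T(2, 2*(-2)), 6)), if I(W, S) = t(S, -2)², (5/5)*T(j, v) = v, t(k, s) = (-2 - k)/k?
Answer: 1144885/368 ≈ 3111.1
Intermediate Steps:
t(k, s) = (-2 - k)/k
T(j, v) = v
I(W, S) = (-2 - S)²/S² (I(W, S) = ((-2 - S)/S)² = (-2 - S)²/S²)
56 - 77*(12/46 - 71/I(T(2, 2*(-2)), 6)) = 56 - 77*(12/46 - 71*36/(2 + 6)²) = 56 - 77*(12*(1/46) - 71/((1/36)*8²)) = 56 - 77*(6/23 - 71/((1/36)*64)) = 56 - 77*(6/23 - 71/16/9) = 56 - 77*(6/23 - 71*9/16) = 56 - 77*(6/23 - 639/16) = 56 - 77*(-14601/368) = 56 + 1124277/368 = 1144885/368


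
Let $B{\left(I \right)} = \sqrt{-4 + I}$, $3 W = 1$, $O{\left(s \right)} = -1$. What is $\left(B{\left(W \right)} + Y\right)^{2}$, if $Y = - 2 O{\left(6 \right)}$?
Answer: $\frac{\left(6 + i \sqrt{33}\right)^{2}}{9} \approx 0.33333 + 7.6594 i$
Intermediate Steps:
$W = \frac{1}{3}$ ($W = \frac{1}{3} \cdot 1 = \frac{1}{3} \approx 0.33333$)
$Y = 2$ ($Y = \left(-2\right) \left(-1\right) = 2$)
$\left(B{\left(W \right)} + Y\right)^{2} = \left(\sqrt{-4 + \frac{1}{3}} + 2\right)^{2} = \left(\sqrt{- \frac{11}{3}} + 2\right)^{2} = \left(\frac{i \sqrt{33}}{3} + 2\right)^{2} = \left(2 + \frac{i \sqrt{33}}{3}\right)^{2}$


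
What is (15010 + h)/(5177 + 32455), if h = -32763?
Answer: -17753/37632 ≈ -0.47175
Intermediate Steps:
(15010 + h)/(5177 + 32455) = (15010 - 32763)/(5177 + 32455) = -17753/37632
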